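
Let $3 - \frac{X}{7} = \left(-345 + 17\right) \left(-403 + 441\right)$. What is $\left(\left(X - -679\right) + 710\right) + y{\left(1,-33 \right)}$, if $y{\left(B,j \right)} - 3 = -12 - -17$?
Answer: $88666$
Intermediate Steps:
$X = 87269$ ($X = 21 - 7 \left(-345 + 17\right) \left(-403 + 441\right) = 21 - 7 \left(\left(-328\right) 38\right) = 21 - -87248 = 21 + 87248 = 87269$)
$y{\left(B,j \right)} = 8$ ($y{\left(B,j \right)} = 3 - -5 = 3 + \left(-12 + 17\right) = 3 + 5 = 8$)
$\left(\left(X - -679\right) + 710\right) + y{\left(1,-33 \right)} = \left(\left(87269 - -679\right) + 710\right) + 8 = \left(\left(87269 + 679\right) + 710\right) + 8 = \left(87948 + 710\right) + 8 = 88658 + 8 = 88666$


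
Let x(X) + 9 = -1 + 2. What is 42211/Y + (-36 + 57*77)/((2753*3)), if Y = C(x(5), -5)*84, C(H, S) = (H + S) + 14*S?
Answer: -106090511/19193916 ≈ -5.5273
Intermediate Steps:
x(X) = -8 (x(X) = -9 + (-1 + 2) = -9 + 1 = -8)
C(H, S) = H + 15*S
Y = -6972 (Y = (-8 + 15*(-5))*84 = (-8 - 75)*84 = -83*84 = -6972)
42211/Y + (-36 + 57*77)/((2753*3)) = 42211/(-6972) + (-36 + 57*77)/((2753*3)) = 42211*(-1/6972) + (-36 + 4389)/8259 = -42211/6972 + 4353*(1/8259) = -42211/6972 + 1451/2753 = -106090511/19193916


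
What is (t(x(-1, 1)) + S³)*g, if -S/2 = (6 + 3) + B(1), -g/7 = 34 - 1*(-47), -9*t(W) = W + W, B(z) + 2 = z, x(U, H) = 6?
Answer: 2323188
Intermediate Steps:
B(z) = -2 + z
t(W) = -2*W/9 (t(W) = -(W + W)/9 = -2*W/9)
g = -567 (g = -7*(34 - 1*(-47)) = -7*(34 + 47) = -7*81 = -567)
S = -16 (S = -2*((6 + 3) + (-2 + 1)) = -2*(9 - 1) = -2*8 = -16)
(t(x(-1, 1)) + S³)*g = (-2/9*6 + (-16)³)*(-567) = (-4/3 - 4096)*(-567) = -12292/3*(-567) = 2323188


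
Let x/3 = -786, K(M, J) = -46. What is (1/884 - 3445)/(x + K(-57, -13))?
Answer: 3045379/2125136 ≈ 1.4330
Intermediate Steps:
x = -2358 (x = 3*(-786) = -2358)
(1/884 - 3445)/(x + K(-57, -13)) = (1/884 - 3445)/(-2358 - 46) = (1/884 - 3445)/(-2404) = -3045379/884*(-1/2404) = 3045379/2125136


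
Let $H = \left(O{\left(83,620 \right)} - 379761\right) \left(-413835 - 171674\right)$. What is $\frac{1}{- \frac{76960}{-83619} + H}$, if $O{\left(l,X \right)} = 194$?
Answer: $\frac{83619}{18583477746885217} \approx 4.4996 \cdot 10^{-12}$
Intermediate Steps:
$H = 222239894603$ ($H = \left(194 - 379761\right) \left(-413835 - 171674\right) = \left(-379567\right) \left(-585509\right) = 222239894603$)
$\frac{1}{- \frac{76960}{-83619} + H} = \frac{1}{- \frac{76960}{-83619} + 222239894603} = \frac{1}{\left(-76960\right) \left(- \frac{1}{83619}\right) + 222239894603} = \frac{1}{\frac{76960}{83619} + 222239894603} = \frac{1}{\frac{18583477746885217}{83619}} = \frac{83619}{18583477746885217}$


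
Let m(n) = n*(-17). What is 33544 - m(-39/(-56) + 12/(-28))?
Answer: 1878719/56 ≈ 33549.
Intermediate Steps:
m(n) = -17*n
33544 - m(-39/(-56) + 12/(-28)) = 33544 - (-17)*(-39/(-56) + 12/(-28)) = 33544 - (-17)*(-39*(-1/56) + 12*(-1/28)) = 33544 - (-17)*(39/56 - 3/7) = 33544 - (-17)*15/56 = 33544 - 1*(-255/56) = 33544 + 255/56 = 1878719/56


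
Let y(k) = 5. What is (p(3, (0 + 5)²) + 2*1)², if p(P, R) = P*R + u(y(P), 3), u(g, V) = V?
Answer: 6400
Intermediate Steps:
p(P, R) = 3 + P*R (p(P, R) = P*R + 3 = 3 + P*R)
(p(3, (0 + 5)²) + 2*1)² = ((3 + 3*(0 + 5)²) + 2*1)² = ((3 + 3*5²) + 2)² = ((3 + 3*25) + 2)² = ((3 + 75) + 2)² = (78 + 2)² = 80² = 6400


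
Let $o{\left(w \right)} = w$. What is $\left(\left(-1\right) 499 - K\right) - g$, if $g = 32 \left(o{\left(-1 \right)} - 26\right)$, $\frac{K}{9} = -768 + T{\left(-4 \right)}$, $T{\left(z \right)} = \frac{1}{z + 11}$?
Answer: $\frac{50930}{7} \approx 7275.7$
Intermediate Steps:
$T{\left(z \right)} = \frac{1}{11 + z}$
$K = - \frac{48375}{7}$ ($K = 9 \left(-768 + \frac{1}{11 - 4}\right) = 9 \left(-768 + \frac{1}{7}\right) = 9 \left(- \frac{5375}{7}\right) = - \frac{48375}{7} \approx -6910.7$)
$g = -864$ ($g = 32 \left(-1 - 26\right) = 32 \left(-27\right) = -864$)
$\left(\left(-1\right) 499 - K\right) - g = \left(\left(-1\right) 499 - - \frac{48375}{7}\right) - -864 = \left(-499 + \frac{48375}{7}\right) + 864 = \frac{44882}{7} + 864 = \frac{50930}{7}$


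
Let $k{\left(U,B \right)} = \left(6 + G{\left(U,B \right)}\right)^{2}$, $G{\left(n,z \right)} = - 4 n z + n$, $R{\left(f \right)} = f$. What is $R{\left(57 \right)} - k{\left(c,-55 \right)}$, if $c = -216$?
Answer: $-2278152843$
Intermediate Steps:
$G{\left(n,z \right)} = n - 4 n z$ ($G{\left(n,z \right)} = - 4 n z + n = n - 4 n z$)
$k{\left(U,B \right)} = \left(6 + U \left(1 - 4 B\right)\right)^{2}$
$R{\left(57 \right)} - k{\left(c,-55 \right)} = 57 - \left(-6 - 216 \left(-1 + 4 \left(-55\right)\right)\right)^{2} = 57 - \left(-6 - 216 \left(-1 - 220\right)\right)^{2} = 57 - \left(-6 - -47736\right)^{2} = 57 - \left(-6 + 47736\right)^{2} = 57 - 47730^{2} = 57 - 2278152900 = -2278152843$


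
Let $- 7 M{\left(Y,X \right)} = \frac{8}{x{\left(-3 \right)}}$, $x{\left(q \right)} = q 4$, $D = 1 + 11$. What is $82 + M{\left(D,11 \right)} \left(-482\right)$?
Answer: $\frac{758}{21} \approx 36.095$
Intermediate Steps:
$D = 12$
$x{\left(q \right)} = 4 q$
$M{\left(Y,X \right)} = \frac{2}{21}$ ($M{\left(Y,X \right)} = - \frac{8 \frac{1}{4 \left(-3\right)}}{7} = - \frac{8 \frac{1}{-12}}{7} = - \frac{8 \left(- \frac{1}{12}\right)}{7} = \left(- \frac{1}{7}\right) \left(- \frac{2}{3}\right) = \frac{2}{21}$)
$82 + M{\left(D,11 \right)} \left(-482\right) = 82 + \frac{2}{21} \left(-482\right) = 82 - \frac{964}{21} = \frac{758}{21}$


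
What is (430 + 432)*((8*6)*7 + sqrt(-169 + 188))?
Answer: 289632 + 862*sqrt(19) ≈ 2.9339e+5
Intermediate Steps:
(430 + 432)*((8*6)*7 + sqrt(-169 + 188)) = 862*(48*7 + sqrt(19)) = 862*(336 + sqrt(19)) = 289632 + 862*sqrt(19)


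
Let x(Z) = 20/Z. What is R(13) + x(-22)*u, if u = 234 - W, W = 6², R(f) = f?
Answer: -167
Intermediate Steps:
W = 36
u = 198 (u = 234 - 1*36 = 234 - 36 = 198)
R(13) + x(-22)*u = 13 + (20/(-22))*198 = 13 + (20*(-1/22))*198 = 13 - 10/11*198 = 13 - 180 = -167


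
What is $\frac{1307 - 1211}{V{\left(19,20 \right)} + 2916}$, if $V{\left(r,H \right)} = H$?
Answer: $\frac{12}{367} \approx 0.032698$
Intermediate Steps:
$\frac{1307 - 1211}{V{\left(19,20 \right)} + 2916} = \frac{1307 - 1211}{20 + 2916} = \frac{96}{2936} = 96 \cdot \frac{1}{2936} = \frac{12}{367}$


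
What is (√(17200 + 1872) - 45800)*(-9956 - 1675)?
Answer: 532699800 - 93048*√298 ≈ 5.3109e+8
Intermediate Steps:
(√(17200 + 1872) - 45800)*(-9956 - 1675) = (√19072 - 45800)*(-11631) = (8*√298 - 45800)*(-11631) = (-45800 + 8*√298)*(-11631) = 532699800 - 93048*√298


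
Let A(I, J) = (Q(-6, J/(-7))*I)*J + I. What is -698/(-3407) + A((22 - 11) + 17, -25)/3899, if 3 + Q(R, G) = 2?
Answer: 743114/1897699 ≈ 0.39159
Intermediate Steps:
Q(R, G) = -1 (Q(R, G) = -3 + 2 = -1)
A(I, J) = I - I*J (A(I, J) = (-I)*J + I = -I*J + I = I - I*J)
-698/(-3407) + A((22 - 11) + 17, -25)/3899 = -698/(-3407) + (((22 - 11) + 17)*(1 - 1*(-25)))/3899 = -698*(-1/3407) + ((11 + 17)*(1 + 25))*(1/3899) = 698/3407 + (28*26)*(1/3899) = 698/3407 + 728*(1/3899) = 698/3407 + 104/557 = 743114/1897699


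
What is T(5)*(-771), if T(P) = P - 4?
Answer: -771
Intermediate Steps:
T(P) = -4 + P
T(5)*(-771) = (-4 + 5)*(-771) = 1*(-771) = -771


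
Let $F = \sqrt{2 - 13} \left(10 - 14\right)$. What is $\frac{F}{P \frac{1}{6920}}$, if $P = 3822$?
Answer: $- \frac{13840 i \sqrt{11}}{1911} \approx - 24.02 i$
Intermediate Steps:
$F = - 4 i \sqrt{11}$ ($F = \sqrt{-11} \left(-4\right) = i \sqrt{11} \left(-4\right) = - 4 i \sqrt{11} \approx - 13.266 i$)
$\frac{F}{P \frac{1}{6920}} = \frac{\left(-4\right) i \sqrt{11}}{3822 \cdot \frac{1}{6920}} = \frac{\left(-4\right) i \sqrt{11}}{\frac{1911}{3460}} = - 4 i \sqrt{11} \cdot \frac{3460}{1911} = - \frac{13840 i \sqrt{11}}{1911}$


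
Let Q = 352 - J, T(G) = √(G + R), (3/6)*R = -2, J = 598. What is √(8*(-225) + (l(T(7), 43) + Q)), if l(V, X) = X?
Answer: I*√2003 ≈ 44.755*I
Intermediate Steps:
R = -4 (R = 2*(-2) = -4)
T(G) = √(-4 + G) (T(G) = √(G - 4) = √(-4 + G))
Q = -246 (Q = 352 - 1*598 = 352 - 598 = -246)
√(8*(-225) + (l(T(7), 43) + Q)) = √(8*(-225) + (43 - 246)) = √(-1800 - 203) = √(-2003) = I*√2003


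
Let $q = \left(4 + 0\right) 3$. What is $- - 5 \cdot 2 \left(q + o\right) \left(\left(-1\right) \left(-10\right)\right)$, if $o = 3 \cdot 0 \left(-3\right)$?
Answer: $1200$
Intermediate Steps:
$o = 0$ ($o = 0 \left(-3\right) = 0$)
$q = 12$ ($q = 4 \cdot 3 = 12$)
$- - 5 \cdot 2 \left(q + o\right) \left(\left(-1\right) \left(-10\right)\right) = - - 5 \cdot 2 \left(12 + 0\right) \left(\left(-1\right) \left(-10\right)\right) = - - 5 \cdot 2 \cdot 12 \cdot 10 = - \left(-5\right) 24 \cdot 10 = - \left(-120\right) 10 = \left(-1\right) \left(-1200\right) = 1200$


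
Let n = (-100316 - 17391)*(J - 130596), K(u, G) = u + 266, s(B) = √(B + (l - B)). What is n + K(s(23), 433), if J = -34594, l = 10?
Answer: 19444019596 + √10 ≈ 1.9444e+10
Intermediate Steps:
s(B) = √10 (s(B) = √(B + (10 - B)) = √10)
K(u, G) = 266 + u
n = 19444019330 (n = (-100316 - 17391)*(-34594 - 130596) = -117707*(-165190) = 19444019330)
n + K(s(23), 433) = 19444019330 + (266 + √10) = 19444019596 + √10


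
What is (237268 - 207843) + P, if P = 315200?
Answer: 344625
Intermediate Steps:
(237268 - 207843) + P = (237268 - 207843) + 315200 = 29425 + 315200 = 344625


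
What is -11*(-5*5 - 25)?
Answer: 550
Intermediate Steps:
-11*(-5*5 - 25) = -11*(-25 - 25) = -11*(-50) = 550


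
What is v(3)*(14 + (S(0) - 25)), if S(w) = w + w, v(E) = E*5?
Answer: -165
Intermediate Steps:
v(E) = 5*E
S(w) = 2*w
v(3)*(14 + (S(0) - 25)) = (5*3)*(14 + (2*0 - 25)) = 15*(14 + (0 - 25)) = 15*(14 - 25) = 15*(-11) = -165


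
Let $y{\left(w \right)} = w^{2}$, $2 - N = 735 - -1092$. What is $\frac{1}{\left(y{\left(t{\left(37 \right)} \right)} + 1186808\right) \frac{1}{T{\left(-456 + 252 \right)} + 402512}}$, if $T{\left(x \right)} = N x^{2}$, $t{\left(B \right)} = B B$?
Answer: $- \frac{75546688}{3060969} \approx -24.681$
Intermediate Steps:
$N = -1825$ ($N = 2 - \left(735 - -1092\right) = 2 - \left(735 + 1092\right) = 2 - 1827 = -1825$)
$t{\left(B \right)} = B^{2}$
$T{\left(x \right)} = - 1825 x^{2}$
$\frac{1}{\left(y{\left(t{\left(37 \right)} \right)} + 1186808\right) \frac{1}{T{\left(-456 + 252 \right)} + 402512}} = \frac{1}{\left(\left(37^{2}\right)^{2} + 1186808\right) \frac{1}{- 1825 \left(-456 + 252\right)^{2} + 402512}} = \frac{1}{\left(1369^{2} + 1186808\right) \frac{1}{- 1825 \left(-204\right)^{2} + 402512}} = \frac{1}{\left(1874161 + 1186808\right) \frac{1}{\left(-1825\right) 41616 + 402512}} = \frac{1}{3060969 \frac{1}{-75949200 + 402512}} = \frac{1}{3060969 \frac{1}{-75546688}} = \frac{1}{3060969 \left(- \frac{1}{75546688}\right)} = \frac{1}{- \frac{3060969}{75546688}} = - \frac{75546688}{3060969}$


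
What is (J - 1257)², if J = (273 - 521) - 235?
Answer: 3027600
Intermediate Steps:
J = -483 (J = -248 - 235 = -483)
(J - 1257)² = (-483 - 1257)² = (-1740)² = 3027600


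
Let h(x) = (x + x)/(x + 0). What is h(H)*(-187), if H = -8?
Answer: -374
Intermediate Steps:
h(x) = 2 (h(x) = (2*x)/x = 2)
h(H)*(-187) = 2*(-187) = -374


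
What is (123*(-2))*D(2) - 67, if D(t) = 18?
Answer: -4495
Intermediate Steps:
(123*(-2))*D(2) - 67 = (123*(-2))*18 - 67 = -246*18 - 67 = -4428 - 67 = -4495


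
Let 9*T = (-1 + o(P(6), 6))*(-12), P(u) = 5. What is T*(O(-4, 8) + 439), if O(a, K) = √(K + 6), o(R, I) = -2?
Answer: 1756 + 4*√14 ≈ 1771.0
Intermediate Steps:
O(a, K) = √(6 + K)
T = 4 (T = ((-1 - 2)*(-12))/9 = (-3*(-12))/9 = (⅑)*36 = 4)
T*(O(-4, 8) + 439) = 4*(√(6 + 8) + 439) = 4*(√14 + 439) = 4*(439 + √14) = 1756 + 4*√14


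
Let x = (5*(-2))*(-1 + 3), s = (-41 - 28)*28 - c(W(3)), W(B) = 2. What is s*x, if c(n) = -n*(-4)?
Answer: 38800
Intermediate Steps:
c(n) = 4*n
s = -1940 (s = (-41 - 28)*28 - 4*2 = -69*28 - 1*8 = -1932 - 8 = -1940)
x = -20 (x = -10*2 = -20)
s*x = -1940*(-20) = 38800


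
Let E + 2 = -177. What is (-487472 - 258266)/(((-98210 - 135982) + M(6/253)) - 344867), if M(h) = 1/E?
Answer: 9534793/7403683 ≈ 1.2878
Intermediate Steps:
E = -179 (E = -2 - 177 = -179)
M(h) = -1/179 (M(h) = 1/(-179) = -1/179)
(-487472 - 258266)/(((-98210 - 135982) + M(6/253)) - 344867) = (-487472 - 258266)/(((-98210 - 135982) - 1/179) - 344867) = -745738/((-234192 - 1/179) - 344867) = -745738/(-41920369/179 - 344867) = -745738/(-103651562/179) = -745738*(-179/103651562) = 9534793/7403683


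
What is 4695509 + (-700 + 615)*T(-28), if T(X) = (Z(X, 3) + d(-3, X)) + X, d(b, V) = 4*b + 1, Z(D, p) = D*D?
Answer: 4632184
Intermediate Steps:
Z(D, p) = D²
d(b, V) = 1 + 4*b
T(X) = -11 + X + X² (T(X) = (X² + (1 + 4*(-3))) + X = (X² + (1 - 12)) + X = (X² - 11) + X = (-11 + X²) + X = -11 + X + X²)
4695509 + (-700 + 615)*T(-28) = 4695509 + (-700 + 615)*(-11 - 28 + (-28)²) = 4695509 - 85*(-11 - 28 + 784) = 4695509 - 85*745 = 4695509 - 63325 = 4632184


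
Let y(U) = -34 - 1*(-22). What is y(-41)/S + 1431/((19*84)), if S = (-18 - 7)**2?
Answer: 291741/332500 ≈ 0.87742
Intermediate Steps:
S = 625 (S = (-25)**2 = 625)
y(U) = -12 (y(U) = -34 + 22 = -12)
y(-41)/S + 1431/((19*84)) = -12/625 + 1431/((19*84)) = -12*1/625 + 1431/1596 = -12/625 + 1431*(1/1596) = -12/625 + 477/532 = 291741/332500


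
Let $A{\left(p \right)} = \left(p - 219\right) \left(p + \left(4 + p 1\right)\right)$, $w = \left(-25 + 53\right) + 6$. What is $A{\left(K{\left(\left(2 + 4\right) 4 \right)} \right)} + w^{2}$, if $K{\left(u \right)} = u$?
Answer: $-8984$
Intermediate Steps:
$w = 34$ ($w = 28 + 6 = 34$)
$A{\left(p \right)} = \left(-219 + p\right) \left(4 + 2 p\right)$ ($A{\left(p \right)} = \left(-219 + p\right) \left(p + \left(4 + p\right)\right) = \left(-219 + p\right) \left(4 + 2 p\right)$)
$A{\left(K{\left(\left(2 + 4\right) 4 \right)} \right)} + w^{2} = \left(-876 - 434 \left(2 + 4\right) 4 + 2 \left(\left(2 + 4\right) 4\right)^{2}\right) + 34^{2} = \left(-876 - 434 \cdot 6 \cdot 4 + 2 \left(6 \cdot 4\right)^{2}\right) + 1156 = \left(-876 - 10416 + 2 \cdot 24^{2}\right) + 1156 = \left(-876 - 10416 + 2 \cdot 576\right) + 1156 = \left(-876 - 10416 + 1152\right) + 1156 = -10140 + 1156 = -8984$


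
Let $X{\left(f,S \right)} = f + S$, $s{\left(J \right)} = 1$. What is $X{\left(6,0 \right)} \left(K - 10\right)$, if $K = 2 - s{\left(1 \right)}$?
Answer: $-54$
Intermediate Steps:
$X{\left(f,S \right)} = S + f$
$K = 1$ ($K = 2 - 1 = 1$)
$X{\left(6,0 \right)} \left(K - 10\right) = \left(0 + 6\right) \left(1 - 10\right) = 6 \left(-9\right) = -54$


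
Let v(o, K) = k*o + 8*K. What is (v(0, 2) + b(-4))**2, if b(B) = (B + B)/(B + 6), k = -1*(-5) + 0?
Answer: 144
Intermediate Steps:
k = 5 (k = 5 + 0 = 5)
b(B) = 2*B/(6 + B) (b(B) = (2*B)/(6 + B) = 2*B/(6 + B))
v(o, K) = 5*o + 8*K
(v(0, 2) + b(-4))**2 = ((5*0 + 8*2) + 2*(-4)/(6 - 4))**2 = ((0 + 16) + 2*(-4)/2)**2 = (16 + 2*(-4)*(1/2))**2 = (16 - 4)**2 = 12**2 = 144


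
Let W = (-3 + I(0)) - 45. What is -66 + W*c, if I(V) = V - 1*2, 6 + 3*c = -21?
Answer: 384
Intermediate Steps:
c = -9 (c = -2 + (1/3)*(-21) = -2 - 7 = -9)
I(V) = -2 + V (I(V) = V - 2 = -2 + V)
W = -50 (W = (-3 + (-2 + 0)) - 45 = (-3 - 2) - 45 = -5 - 45 = -50)
-66 + W*c = -66 - 50*(-9) = -66 + 450 = 384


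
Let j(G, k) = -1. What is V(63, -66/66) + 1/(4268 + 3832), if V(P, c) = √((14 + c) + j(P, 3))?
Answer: 1/8100 + 2*√3 ≈ 3.4642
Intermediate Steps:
V(P, c) = √(13 + c) (V(P, c) = √((14 + c) - 1) = √(13 + c))
V(63, -66/66) + 1/(4268 + 3832) = √(13 - 66/66) + 1/(4268 + 3832) = √(13 - 66*1/66) + 1/8100 = √(13 - 1) + 1/8100 = √12 + 1/8100 = 2*√3 + 1/8100 = 1/8100 + 2*√3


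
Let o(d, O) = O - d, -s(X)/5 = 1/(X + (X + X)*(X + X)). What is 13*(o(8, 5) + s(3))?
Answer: -122/3 ≈ -40.667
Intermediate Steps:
s(X) = -5/(X + 4*X²) (s(X) = -5/(X + (X + X)*(X + X)) = -5/(X + (2*X)*(2*X)) = -5/(X + 4*X²))
13*(o(8, 5) + s(3)) = 13*((5 - 1*8) - 5/(3*(1 + 4*3))) = 13*((5 - 8) - 5*⅓/(1 + 12)) = 13*(-3 - 5*⅓/13) = 13*(-3 - 5*⅓*1/13) = 13*(-3 - 5/39) = 13*(-122/39) = -122/3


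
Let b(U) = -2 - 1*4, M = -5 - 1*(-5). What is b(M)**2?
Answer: 36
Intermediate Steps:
M = 0 (M = -5 + 5 = 0)
b(U) = -6 (b(U) = -2 - 4 = -6)
b(M)**2 = (-6)**2 = 36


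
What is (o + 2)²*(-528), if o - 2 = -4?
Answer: 0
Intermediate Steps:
o = -2 (o = 2 - 4 = -2)
(o + 2)²*(-528) = (-2 + 2)²*(-528) = 0²*(-528) = 0*(-528) = 0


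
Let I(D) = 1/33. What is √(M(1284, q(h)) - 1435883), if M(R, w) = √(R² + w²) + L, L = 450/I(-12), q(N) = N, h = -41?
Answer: √(-1421033 + √1650337) ≈ 1191.5*I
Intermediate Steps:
I(D) = 1/33
L = 14850 (L = 450/(1/33) = 450*33 = 14850)
M(R, w) = 14850 + √(R² + w²) (M(R, w) = √(R² + w²) + 14850 = 14850 + √(R² + w²))
√(M(1284, q(h)) - 1435883) = √((14850 + √(1284² + (-41)²)) - 1435883) = √((14850 + √(1648656 + 1681)) - 1435883) = √((14850 + √1650337) - 1435883) = √(-1421033 + √1650337)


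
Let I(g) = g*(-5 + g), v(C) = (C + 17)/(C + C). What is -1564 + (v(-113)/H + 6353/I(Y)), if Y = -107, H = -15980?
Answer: -8458367547813/5409997040 ≈ -1563.5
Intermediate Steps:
v(C) = (17 + C)/(2*C) (v(C) = (17 + C)/((2*C)) = (17 + C)*(1/(2*C)) = (17 + C)/(2*C))
-1564 + (v(-113)/H + 6353/I(Y)) = -1564 + (((½)*(17 - 113)/(-113))/(-15980) + 6353/((-107*(-5 - 107)))) = -1564 + (((½)*(-1/113)*(-96))*(-1/15980) + 6353/((-107*(-112)))) = -1564 + ((48/113)*(-1/15980) + 6353/11984) = -1564 + (-12/451435 + 6353*(1/11984)) = -1564 + (-12/451435 + 6353/11984) = -1564 + 2867822747/5409997040 = -8458367547813/5409997040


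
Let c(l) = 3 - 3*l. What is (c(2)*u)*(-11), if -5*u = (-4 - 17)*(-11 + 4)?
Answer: -4851/5 ≈ -970.20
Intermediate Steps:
u = -147/5 (u = -(-4 - 17)*(-11 + 4)/5 = -(-21)*(-7)/5 = -⅕*147 = -147/5 ≈ -29.400)
(c(2)*u)*(-11) = ((3 - 3*2)*(-147/5))*(-11) = ((3 - 6)*(-147/5))*(-11) = -3*(-147/5)*(-11) = (441/5)*(-11) = -4851/5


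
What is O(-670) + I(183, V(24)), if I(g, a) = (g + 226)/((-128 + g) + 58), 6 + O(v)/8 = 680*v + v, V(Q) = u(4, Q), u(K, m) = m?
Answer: -412473095/113 ≈ -3.6502e+6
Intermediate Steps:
V(Q) = Q
O(v) = -48 + 5448*v (O(v) = -48 + 8*(680*v + v) = -48 + 8*(681*v) = -48 + 5448*v)
I(g, a) = (226 + g)/(-70 + g)
O(-670) + I(183, V(24)) = (-48 + 5448*(-670)) + (226 + 183)/(-70 + 183) = (-48 - 3650160) + 409/113 = -3650208 + (1/113)*409 = -3650208 + 409/113 = -412473095/113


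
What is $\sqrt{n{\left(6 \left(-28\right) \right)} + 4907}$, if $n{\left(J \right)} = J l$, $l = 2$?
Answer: $\sqrt{4571} \approx 67.609$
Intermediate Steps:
$n{\left(J \right)} = 2 J$ ($n{\left(J \right)} = J 2 = 2 J$)
$\sqrt{n{\left(6 \left(-28\right) \right)} + 4907} = \sqrt{2 \cdot 6 \left(-28\right) + 4907} = \sqrt{2 \left(-168\right) + 4907} = \sqrt{-336 + 4907} = \sqrt{4571}$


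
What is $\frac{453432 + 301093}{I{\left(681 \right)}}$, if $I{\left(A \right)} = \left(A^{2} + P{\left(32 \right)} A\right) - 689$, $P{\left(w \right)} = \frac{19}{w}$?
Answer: $\frac{24144800}{14831243} \approx 1.628$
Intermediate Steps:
$I{\left(A \right)} = -689 + A^{2} + \frac{19 A}{32}$ ($I{\left(A \right)} = \left(A^{2} + \frac{19}{32} A\right) - 689 = \left(A^{2} + 19 \cdot \frac{1}{32} A\right) - 689 = \left(A^{2} + \frac{19 A}{32}\right) - 689 = -689 + A^{2} + \frac{19 A}{32}$)
$\frac{453432 + 301093}{I{\left(681 \right)}} = \frac{453432 + 301093}{-689 + 681^{2} + \frac{19}{32} \cdot 681} = \frac{754525}{-689 + 463761 + \frac{12939}{32}} = \frac{754525}{\frac{14831243}{32}} = 754525 \cdot \frac{32}{14831243} = \frac{24144800}{14831243}$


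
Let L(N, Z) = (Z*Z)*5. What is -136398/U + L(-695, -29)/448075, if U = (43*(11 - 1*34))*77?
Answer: 12287351443/6824451095 ≈ 1.8005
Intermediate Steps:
U = -76153 (U = (43*(11 - 34))*77 = (43*(-23))*77 = -989*77 = -76153)
L(N, Z) = 5*Z² (L(N, Z) = Z²*5 = 5*Z²)
-136398/U + L(-695, -29)/448075 = -136398/(-76153) + (5*(-29)²)/448075 = -136398*(-1/76153) + (5*841)*(1/448075) = 136398/76153 + 4205*(1/448075) = 136398/76153 + 841/89615 = 12287351443/6824451095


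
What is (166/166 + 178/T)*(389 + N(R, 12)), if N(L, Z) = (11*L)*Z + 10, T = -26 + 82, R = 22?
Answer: 386451/28 ≈ 13802.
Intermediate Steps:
T = 56
N(L, Z) = 10 + 11*L*Z (N(L, Z) = 11*L*Z + 10 = 10 + 11*L*Z)
(166/166 + 178/T)*(389 + N(R, 12)) = (166/166 + 178/56)*(389 + (10 + 11*22*12)) = (166*(1/166) + 178*(1/56))*(389 + (10 + 2904)) = (1 + 89/28)*(389 + 2914) = (117/28)*3303 = 386451/28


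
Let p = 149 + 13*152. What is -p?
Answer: -2125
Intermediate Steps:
p = 2125 (p = 149 + 1976 = 2125)
-p = -1*2125 = -2125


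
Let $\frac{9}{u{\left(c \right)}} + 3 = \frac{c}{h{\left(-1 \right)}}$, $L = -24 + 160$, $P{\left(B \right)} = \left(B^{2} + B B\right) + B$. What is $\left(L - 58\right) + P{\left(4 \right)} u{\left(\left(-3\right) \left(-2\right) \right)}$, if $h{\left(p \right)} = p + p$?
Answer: $24$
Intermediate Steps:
$h{\left(p \right)} = 2 p$
$P{\left(B \right)} = B + 2 B^{2}$ ($P{\left(B \right)} = \left(B^{2} + B^{2}\right) + B = 2 B^{2} + B = B + 2 B^{2}$)
$L = 136$
$u{\left(c \right)} = \frac{9}{-3 - \frac{c}{2}}$ ($u{\left(c \right)} = \frac{9}{-3 + \frac{c}{2 \left(-1\right)}} = \frac{9}{-3 + \frac{c}{-2}} = \frac{9}{-3 + c \left(- \frac{1}{2}\right)} = \frac{9}{-3 - \frac{c}{2}}$)
$\left(L - 58\right) + P{\left(4 \right)} u{\left(\left(-3\right) \left(-2\right) \right)} = \left(136 - 58\right) + 4 \left(1 + 2 \cdot 4\right) \left(- \frac{18}{6 - -6}\right) = 78 + 4 \left(1 + 8\right) \left(- \frac{18}{6 + 6}\right) = 78 + 4 \cdot 9 \left(- \frac{18}{12}\right) = 78 + 36 \left(\left(-18\right) \frac{1}{12}\right) = 78 + 36 \left(- \frac{3}{2}\right) = 78 - 54 = 24$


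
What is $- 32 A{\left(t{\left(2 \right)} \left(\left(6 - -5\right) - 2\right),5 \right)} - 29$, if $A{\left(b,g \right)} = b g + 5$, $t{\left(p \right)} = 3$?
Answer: $-4509$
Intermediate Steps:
$A{\left(b,g \right)} = 5 + b g$
$- 32 A{\left(t{\left(2 \right)} \left(\left(6 - -5\right) - 2\right),5 \right)} - 29 = - 32 \left(5 + 3 \left(\left(6 - -5\right) - 2\right) 5\right) - 29 = - 32 \left(5 + 3 \left(\left(6 + 5\right) - 2\right) 5\right) - 29 = - 32 \left(5 + 3 \left(11 - 2\right) 5\right) - 29 = - 32 \left(5 + 3 \cdot 9 \cdot 5\right) - 29 = - 32 \left(5 + 27 \cdot 5\right) - 29 = - 32 \left(5 + 135\right) - 29 = \left(-32\right) 140 - 29 = -4480 - 29 = -4509$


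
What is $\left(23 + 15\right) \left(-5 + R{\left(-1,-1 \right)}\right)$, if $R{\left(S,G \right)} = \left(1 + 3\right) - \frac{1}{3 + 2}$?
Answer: $- \frac{228}{5} \approx -45.6$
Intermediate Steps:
$R{\left(S,G \right)} = \frac{19}{5}$ ($R{\left(S,G \right)} = 4 - \frac{1}{5} = \frac{19}{5}$)
$\left(23 + 15\right) \left(-5 + R{\left(-1,-1 \right)}\right) = \left(23 + 15\right) \left(-5 + \frac{19}{5}\right) = 38 \left(- \frac{6}{5}\right) = - \frac{228}{5}$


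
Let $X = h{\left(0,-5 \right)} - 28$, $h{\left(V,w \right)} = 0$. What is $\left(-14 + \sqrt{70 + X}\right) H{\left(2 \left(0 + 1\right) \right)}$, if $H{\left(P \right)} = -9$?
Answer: $126 - 9 \sqrt{42} \approx 67.673$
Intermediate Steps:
$X = -28$ ($X = 0 - 28 = -28$)
$\left(-14 + \sqrt{70 + X}\right) H{\left(2 \left(0 + 1\right) \right)} = \left(-14 + \sqrt{70 - 28}\right) \left(-9\right) = \left(-14 + \sqrt{42}\right) \left(-9\right) = 126 - 9 \sqrt{42}$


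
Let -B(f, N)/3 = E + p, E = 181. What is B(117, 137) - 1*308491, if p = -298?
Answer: -308140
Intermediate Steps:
B(f, N) = 351 (B(f, N) = -3*(181 - 298) = -3*(-117) = 351)
B(117, 137) - 1*308491 = 351 - 1*308491 = 351 - 308491 = -308140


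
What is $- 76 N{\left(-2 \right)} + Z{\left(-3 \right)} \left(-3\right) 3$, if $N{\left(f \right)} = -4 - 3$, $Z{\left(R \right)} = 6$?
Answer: $478$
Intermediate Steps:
$N{\left(f \right)} = -7$ ($N{\left(f \right)} = -4 - 3 = -7$)
$- 76 N{\left(-2 \right)} + Z{\left(-3 \right)} \left(-3\right) 3 = \left(-76\right) \left(-7\right) + 6 \left(-3\right) 3 = 532 - 54 = 478$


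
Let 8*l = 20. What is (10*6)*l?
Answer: 150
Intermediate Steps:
l = 5/2 (l = (1/8)*20 = 5/2 ≈ 2.5000)
(10*6)*l = (10*6)*(5/2) = 60*(5/2) = 150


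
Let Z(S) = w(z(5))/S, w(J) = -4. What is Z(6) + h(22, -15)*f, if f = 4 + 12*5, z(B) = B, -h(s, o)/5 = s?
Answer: -21122/3 ≈ -7040.7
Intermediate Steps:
h(s, o) = -5*s
Z(S) = -4/S
f = 64 (f = 4 + 60 = 64)
Z(6) + h(22, -15)*f = -4/6 - 5*22*64 = -4*1/6 - 110*64 = -2/3 - 7040 = -21122/3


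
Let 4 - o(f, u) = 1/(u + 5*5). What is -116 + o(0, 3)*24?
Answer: -146/7 ≈ -20.857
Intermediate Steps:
o(f, u) = 4 - 1/(25 + u) (o(f, u) = 4 - 1/(u + 5*5) = 4 - 1/(u + 25) = 4 - 1/(25 + u))
-116 + o(0, 3)*24 = -116 + ((99 + 4*3)/(25 + 3))*24 = -116 + ((99 + 12)/28)*24 = -116 + ((1/28)*111)*24 = -116 + (111/28)*24 = -116 + 666/7 = -146/7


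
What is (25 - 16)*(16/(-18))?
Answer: -8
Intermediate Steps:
(25 - 16)*(16/(-18)) = 9*(16*(-1/18)) = 9*(-8/9) = -8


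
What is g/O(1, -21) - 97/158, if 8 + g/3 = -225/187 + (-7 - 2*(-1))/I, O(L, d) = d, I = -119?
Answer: 1005925/1447754 ≈ 0.69482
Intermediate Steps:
g = -35976/1309 (g = -24 + 3*(-225/187 + (-7 - 2*(-1))/(-119)) = -24 + 3*(-225*1/187 + (-7 + 2)*(-1/119)) = -24 + 3*(-225/187 - 5*(-1/119)) = -24 + 3*(-225/187 + 5/119) = -24 + 3*(-1520/1309) = -24 - 4560/1309 = -35976/1309 ≈ -27.484)
g/O(1, -21) - 97/158 = -35976/1309/(-21) - 97/158 = -35976/1309*(-1/21) - 97*1/158 = 11992/9163 - 97/158 = 1005925/1447754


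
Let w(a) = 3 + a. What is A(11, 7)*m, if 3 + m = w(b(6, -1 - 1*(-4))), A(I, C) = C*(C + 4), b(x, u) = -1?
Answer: -77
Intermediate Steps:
A(I, C) = C*(4 + C)
m = -1 (m = -3 + (3 - 1) = -3 + 2 = -1)
A(11, 7)*m = (7*(4 + 7))*(-1) = (7*11)*(-1) = 77*(-1) = -77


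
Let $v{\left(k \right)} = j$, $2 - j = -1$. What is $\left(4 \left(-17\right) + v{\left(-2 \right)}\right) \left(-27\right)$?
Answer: $1755$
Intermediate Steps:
$j = 3$ ($j = 2 - -1 = 2 + 1 = 3$)
$v{\left(k \right)} = 3$
$\left(4 \left(-17\right) + v{\left(-2 \right)}\right) \left(-27\right) = \left(4 \left(-17\right) + 3\right) \left(-27\right) = \left(-68 + 3\right) \left(-27\right) = \left(-65\right) \left(-27\right) = 1755$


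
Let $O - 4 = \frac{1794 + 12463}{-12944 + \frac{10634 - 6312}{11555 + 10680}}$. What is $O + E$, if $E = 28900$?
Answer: $\frac{8318413687877}{287805518} \approx 28903.0$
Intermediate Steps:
$O = \frac{834217677}{287805518}$ ($O = 4 + \frac{1794 + 12463}{-12944 + \frac{10634 - 6312}{11555 + 10680}} = 4 + \frac{14257}{-12944 + \frac{4322}{22235}} = 4 + \frac{14257}{- \frac{287805518}{22235}} = 4 + 14257 \left(- \frac{22235}{287805518}\right) = 4 - \frac{317004395}{287805518} = \frac{834217677}{287805518} \approx 2.8985$)
$O + E = \frac{834217677}{287805518} + 28900 = \frac{8318413687877}{287805518}$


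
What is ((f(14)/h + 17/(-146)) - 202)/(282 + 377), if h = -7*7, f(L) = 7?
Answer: -206709/673498 ≈ -0.30692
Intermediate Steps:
h = -49
((f(14)/h + 17/(-146)) - 202)/(282 + 377) = ((7/(-49) + 17/(-146)) - 202)/(282 + 377) = ((7*(-1/49) + 17*(-1/146)) - 202)/659 = ((-⅐ - 17/146) - 202)*(1/659) = (-265/1022 - 202)*(1/659) = -206709/1022*1/659 = -206709/673498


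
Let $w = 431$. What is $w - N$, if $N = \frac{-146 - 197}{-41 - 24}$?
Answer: $\frac{27672}{65} \approx 425.72$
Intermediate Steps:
$N = \frac{343}{65}$ ($N = - \frac{343}{-65} = \left(-343\right) \left(- \frac{1}{65}\right) = \frac{343}{65} \approx 5.2769$)
$w - N = 431 - \frac{343}{65} = \frac{27672}{65}$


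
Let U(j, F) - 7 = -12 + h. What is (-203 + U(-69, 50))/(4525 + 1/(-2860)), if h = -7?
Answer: -614900/12941499 ≈ -0.047514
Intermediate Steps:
U(j, F) = -12 (U(j, F) = 7 + (-12 - 7) = 7 - 19 = -12)
(-203 + U(-69, 50))/(4525 + 1/(-2860)) = (-203 - 12)/(4525 + 1/(-2860)) = -215/(4525 - 1/2860) = -215/12941499/2860 = -215*2860/12941499 = -614900/12941499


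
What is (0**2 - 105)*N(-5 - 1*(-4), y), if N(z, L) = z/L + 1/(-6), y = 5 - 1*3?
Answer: 70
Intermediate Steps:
y = 2 (y = 5 - 3 = 2)
N(z, L) = -1/6 + z/L (N(z, L) = z/L + 1*(-1/6) = z/L - 1/6 = -1/6 + z/L)
(0**2 - 105)*N(-5 - 1*(-4), y) = (0**2 - 105)*(((-5 - 1*(-4)) - 1/6*2)/2) = (0 - 105)*(((-5 + 4) - 1/3)/2) = -105*(-1 - 1/3)/2 = -105*(-4)/(2*3) = -105*(-2/3) = 70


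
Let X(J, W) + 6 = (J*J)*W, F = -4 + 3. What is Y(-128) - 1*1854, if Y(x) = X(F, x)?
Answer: -1988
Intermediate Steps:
F = -1
X(J, W) = -6 + W*J² (X(J, W) = -6 + (J*J)*W = -6 + J²*W = -6 + W*J²)
Y(x) = -6 + x (Y(x) = -6 + x*(-1)² = -6 + x*1 = -6 + x)
Y(-128) - 1*1854 = (-6 - 128) - 1*1854 = -134 - 1854 = -1988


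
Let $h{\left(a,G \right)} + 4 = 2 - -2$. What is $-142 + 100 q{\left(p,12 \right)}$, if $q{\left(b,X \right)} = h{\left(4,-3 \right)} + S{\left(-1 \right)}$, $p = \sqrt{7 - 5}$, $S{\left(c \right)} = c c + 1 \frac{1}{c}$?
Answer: $-142$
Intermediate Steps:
$h{\left(a,G \right)} = 0$ ($h{\left(a,G \right)} = -4 + \left(2 - -2\right) = -4 + \left(2 + 2\right) = -4 + 4 = 0$)
$S{\left(c \right)} = \frac{1}{c} + c^{2}$ ($S{\left(c \right)} = c^{2} + \frac{1}{c} = \frac{1}{c} + c^{2}$)
$p = \sqrt{2} \approx 1.4142$
$q{\left(b,X \right)} = 0$ ($q{\left(b,X \right)} = 0 + \frac{1 + \left(-1\right)^{3}}{-1} = 0 - \left(1 - 1\right) = 0 - 0 = 0 + 0 = 0$)
$-142 + 100 q{\left(p,12 \right)} = -142 + 100 \cdot 0 = -142 + 0 = -142$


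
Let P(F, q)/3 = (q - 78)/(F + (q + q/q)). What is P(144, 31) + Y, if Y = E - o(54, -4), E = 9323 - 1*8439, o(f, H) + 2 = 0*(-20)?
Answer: 155795/176 ≈ 885.20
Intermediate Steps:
o(f, H) = -2 (o(f, H) = -2 + 0*(-20) = -2 + 0 = -2)
P(F, q) = 3*(-78 + q)/(1 + F + q) (P(F, q) = 3*((q - 78)/(F + (q + q/q))) = 3*((-78 + q)/(F + (q + 1))) = 3*((-78 + q)/(F + (1 + q))) = 3*((-78 + q)/(1 + F + q)) = 3*(-78 + q)/(1 + F + q))
E = 884 (E = 9323 - 8439 = 884)
Y = 886 (Y = 884 - 1*(-2) = 884 + 2 = 886)
P(144, 31) + Y = 3*(-78 + 31)/(1 + 144 + 31) + 886 = 3*(-47)/176 + 886 = 3*(1/176)*(-47) + 886 = -141/176 + 886 = 155795/176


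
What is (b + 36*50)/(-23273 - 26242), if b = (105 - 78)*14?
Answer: -726/16505 ≈ -0.043987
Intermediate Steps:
b = 378 (b = 27*14 = 378)
(b + 36*50)/(-23273 - 26242) = (378 + 36*50)/(-23273 - 26242) = (378 + 1800)/(-49515) = 2178*(-1/49515) = -726/16505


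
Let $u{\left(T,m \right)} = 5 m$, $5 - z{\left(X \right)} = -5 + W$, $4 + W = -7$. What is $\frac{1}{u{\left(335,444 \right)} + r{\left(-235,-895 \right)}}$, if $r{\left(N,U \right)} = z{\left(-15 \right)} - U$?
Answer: $\frac{1}{3136} \approx 0.00031888$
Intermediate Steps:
$W = -11$ ($W = -4 - 7 = -11$)
$z{\left(X \right)} = 21$ ($z{\left(X \right)} = 5 - \left(-5 - 11\right) = 5 - -16 = 5 + 16 = 21$)
$r{\left(N,U \right)} = 21 - U$
$\frac{1}{u{\left(335,444 \right)} + r{\left(-235,-895 \right)}} = \frac{1}{5 \cdot 444 + \left(21 - -895\right)} = \frac{1}{2220 + \left(21 + 895\right)} = \frac{1}{2220 + 916} = \frac{1}{3136}$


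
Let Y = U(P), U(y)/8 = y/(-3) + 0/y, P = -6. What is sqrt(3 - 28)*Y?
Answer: 80*I ≈ 80.0*I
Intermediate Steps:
U(y) = -8*y/3 (U(y) = 8*(y/(-3) + 0/y) = 8*(y*(-1/3) + 0) = 8*(-y/3 + 0) = 8*(-y/3) = -8*y/3)
Y = 16 (Y = -8/3*(-6) = 16)
sqrt(3 - 28)*Y = sqrt(3 - 28)*16 = sqrt(-25)*16 = (5*I)*16 = 80*I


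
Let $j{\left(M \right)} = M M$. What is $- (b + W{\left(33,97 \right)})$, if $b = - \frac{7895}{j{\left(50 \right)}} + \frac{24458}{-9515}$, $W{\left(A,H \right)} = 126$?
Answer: $- \frac{114438363}{951500} \approx -120.27$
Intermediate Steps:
$j{\left(M \right)} = M^{2}$
$b = - \frac{5450637}{951500}$ ($b = - \frac{7895}{50^{2}} + \frac{24458}{-9515} = - \frac{7895}{2500} + 24458 \left(- \frac{1}{9515}\right) = \left(-7895\right) \frac{1}{2500} - \frac{24458}{9515} = - \frac{1579}{500} - \frac{24458}{9515} = - \frac{5450637}{951500} \approx -5.7285$)
$- (b + W{\left(33,97 \right)}) = - (- \frac{5450637}{951500} + 126) = \left(-1\right) \frac{114438363}{951500} = - \frac{114438363}{951500}$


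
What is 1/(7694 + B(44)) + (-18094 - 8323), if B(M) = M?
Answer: -204414745/7738 ≈ -26417.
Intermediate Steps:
1/(7694 + B(44)) + (-18094 - 8323) = 1/(7694 + 44) + (-18094 - 8323) = 1/7738 - 26417 = -204414745/7738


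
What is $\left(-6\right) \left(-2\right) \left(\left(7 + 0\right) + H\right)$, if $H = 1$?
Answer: $96$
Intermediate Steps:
$\left(-6\right) \left(-2\right) \left(\left(7 + 0\right) + H\right) = \left(-6\right) \left(-2\right) \left(\left(7 + 0\right) + 1\right) = 12 \left(7 + 1\right) = 12 \cdot 8 = 96$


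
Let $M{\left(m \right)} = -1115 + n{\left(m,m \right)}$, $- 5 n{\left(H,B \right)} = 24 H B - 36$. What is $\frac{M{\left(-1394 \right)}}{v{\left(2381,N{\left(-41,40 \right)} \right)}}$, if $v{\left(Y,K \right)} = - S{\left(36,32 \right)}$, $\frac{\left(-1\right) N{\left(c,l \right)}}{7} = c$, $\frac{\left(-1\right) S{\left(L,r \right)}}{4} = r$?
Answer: $- \frac{46643203}{640} \approx -72880.0$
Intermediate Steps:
$S{\left(L,r \right)} = - 4 r$
$N{\left(c,l \right)} = - 7 c$
$v{\left(Y,K \right)} = 128$ ($v{\left(Y,K \right)} = - \left(-4\right) 32 = \left(-1\right) \left(-128\right) = 128$)
$n{\left(H,B \right)} = \frac{36}{5} - \frac{24 B H}{5}$ ($n{\left(H,B \right)} = - \frac{24 H B - 36}{5} = - \frac{24 B H - 36}{5} = - \frac{-36 + 24 B H}{5} = \frac{36}{5} - \frac{24 B H}{5}$)
$M{\left(m \right)} = - \frac{5539}{5} - \frac{24 m^{2}}{5}$ ($M{\left(m \right)} = -1115 - \left(- \frac{36}{5} + \frac{24 m m}{5}\right) = -1115 - \left(- \frac{36}{5} + \frac{24 m^{2}}{5}\right) = - \frac{5539}{5} - \frac{24 m^{2}}{5}$)
$\frac{M{\left(-1394 \right)}}{v{\left(2381,N{\left(-41,40 \right)} \right)}} = \frac{- \frac{5539}{5} - \frac{24 \left(-1394\right)^{2}}{5}}{128} = \left(- \frac{5539}{5} - \frac{46637664}{5}\right) \frac{1}{128} = \left(- \frac{46643203}{5}\right) \frac{1}{128} = - \frac{46643203}{640}$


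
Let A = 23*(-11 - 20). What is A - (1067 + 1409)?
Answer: -3189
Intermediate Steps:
A = -713 (A = 23*(-31) = -713)
A - (1067 + 1409) = -713 - (1067 + 1409) = -713 - 1*2476 = -713 - 2476 = -3189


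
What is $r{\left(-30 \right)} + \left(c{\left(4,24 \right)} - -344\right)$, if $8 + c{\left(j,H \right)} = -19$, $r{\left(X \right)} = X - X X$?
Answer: $-613$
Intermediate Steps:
$r{\left(X \right)} = X - X^{2}$
$c{\left(j,H \right)} = -27$ ($c{\left(j,H \right)} = -8 - 19 = -27$)
$r{\left(-30 \right)} + \left(c{\left(4,24 \right)} - -344\right) = - 30 \left(1 - -30\right) - -317 = - 30 \left(1 + 30\right) + \left(-27 + 344\right) = \left(-30\right) 31 + 317 = -930 + 317 = -613$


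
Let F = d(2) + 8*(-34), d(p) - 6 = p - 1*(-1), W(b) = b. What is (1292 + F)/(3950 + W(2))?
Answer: 1029/3952 ≈ 0.26037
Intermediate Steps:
d(p) = 7 + p (d(p) = 6 + (p - 1*(-1)) = 6 + (p + 1) = 6 + (1 + p) = 7 + p)
F = -263 (F = (7 + 2) + 8*(-34) = 9 - 272 = -263)
(1292 + F)/(3950 + W(2)) = (1292 - 263)/(3950 + 2) = 1029/3952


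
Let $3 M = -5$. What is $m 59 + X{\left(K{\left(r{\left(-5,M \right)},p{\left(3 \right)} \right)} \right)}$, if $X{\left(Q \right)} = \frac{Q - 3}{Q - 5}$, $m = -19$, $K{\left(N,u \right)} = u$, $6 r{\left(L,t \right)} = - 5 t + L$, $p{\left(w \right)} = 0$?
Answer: $- \frac{5602}{5} \approx -1120.4$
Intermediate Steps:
$M = - \frac{5}{3}$ ($M = \frac{1}{3} \left(-5\right) = - \frac{5}{3} \approx -1.6667$)
$r{\left(L,t \right)} = - \frac{5 t}{6} + \frac{L}{6}$ ($r{\left(L,t \right)} = \frac{- 5 t + L}{6} = \frac{L - 5 t}{6} = - \frac{5 t}{6} + \frac{L}{6}$)
$X{\left(Q \right)} = \frac{-3 + Q}{-5 + Q}$
$m 59 + X{\left(K{\left(r{\left(-5,M \right)},p{\left(3 \right)} \right)} \right)} = \left(-19\right) 59 + \frac{-3 + 0}{-5 + 0} = -1121 + \frac{1}{-5} \left(-3\right) = -1121 - - \frac{3}{5} = -1121 + \frac{3}{5} = - \frac{5602}{5}$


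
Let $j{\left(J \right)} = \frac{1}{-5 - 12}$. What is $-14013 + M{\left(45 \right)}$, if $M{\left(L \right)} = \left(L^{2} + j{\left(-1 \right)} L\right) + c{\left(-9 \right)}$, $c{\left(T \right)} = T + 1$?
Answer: $- \frac{203977}{17} \approx -11999.0$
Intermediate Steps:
$c{\left(T \right)} = 1 + T$
$j{\left(J \right)} = - \frac{1}{17}$ ($j{\left(J \right)} = \frac{1}{-17} = - \frac{1}{17}$)
$M{\left(L \right)} = -8 + L^{2} - \frac{L}{17}$ ($M{\left(L \right)} = \left(L^{2} - \frac{L}{17}\right) + \left(1 - 9\right) = \left(L^{2} - \frac{L}{17}\right) - 8 = -8 + L^{2} - \frac{L}{17}$)
$-14013 + M{\left(45 \right)} = -14013 - \left(\frac{181}{17} - 2025\right) = -14013 - - \frac{34244}{17} = -14013 + \frac{34244}{17} = - \frac{203977}{17}$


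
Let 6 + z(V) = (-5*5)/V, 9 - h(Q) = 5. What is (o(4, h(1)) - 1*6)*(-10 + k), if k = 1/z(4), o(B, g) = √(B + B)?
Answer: 2964/49 - 988*√2/49 ≈ 31.975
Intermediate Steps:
h(Q) = 4 (h(Q) = 9 - 1*5 = 9 - 5 = 4)
z(V) = -6 - 25/V (z(V) = -6 + (-5*5)/V = -6 - 25/V)
o(B, g) = √2*√B (o(B, g) = √(2*B) = √2*√B)
k = -4/49 (k = 1/(-6 - 25/4) = 1/(-49/4) = -4/49 ≈ -0.081633)
(o(4, h(1)) - 1*6)*(-10 + k) = (√2*√4 - 1*6)*(-10 - 4/49) = (√2*2 - 6)*(-494/49) = (2*√2 - 6)*(-494/49) = (-6 + 2*√2)*(-494/49) = 2964/49 - 988*√2/49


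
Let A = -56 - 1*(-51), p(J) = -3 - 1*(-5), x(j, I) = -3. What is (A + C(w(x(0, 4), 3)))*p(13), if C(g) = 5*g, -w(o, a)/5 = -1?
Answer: 40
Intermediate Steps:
w(o, a) = 5 (w(o, a) = -5*(-1) = 5)
p(J) = 2 (p(J) = -3 + 5 = 2)
A = -5 (A = -56 + 51 = -5)
(A + C(w(x(0, 4), 3)))*p(13) = (-5 + 5*5)*2 = (-5 + 25)*2 = 20*2 = 40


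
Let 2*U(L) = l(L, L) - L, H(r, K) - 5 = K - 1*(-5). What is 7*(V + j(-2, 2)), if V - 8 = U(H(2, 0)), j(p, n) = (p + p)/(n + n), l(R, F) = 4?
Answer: 28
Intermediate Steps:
H(r, K) = 10 + K (H(r, K) = 5 + (K - 1*(-5)) = 5 + (K + 5) = 5 + (5 + K) = 10 + K)
j(p, n) = p/n (j(p, n) = (2*p)/((2*n)) = (2*p)*(1/(2*n)) = p/n)
U(L) = 2 - L/2 (U(L) = (4 - L)/2 = 2 - L/2)
V = 5 (V = 8 + (2 - (10 + 0)/2) = 8 + (2 - 1/2*10) = 8 + (2 - 5) = 8 - 3 = 5)
7*(V + j(-2, 2)) = 7*(5 - 2/2) = 7*(5 - 2*1/2) = 7*(5 - 1) = 7*4 = 28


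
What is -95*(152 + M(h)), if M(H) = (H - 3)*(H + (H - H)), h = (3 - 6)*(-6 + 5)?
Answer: -14440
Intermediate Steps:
h = 3 (h = -3*(-1) = 3)
M(H) = H*(-3 + H) (M(H) = (-3 + H)*(H + 0) = (-3 + H)*H = H*(-3 + H))
-95*(152 + M(h)) = -95*(152 + 3*(-3 + 3)) = -95*(152 + 3*0) = -95*(152 + 0) = -95*152 = -14440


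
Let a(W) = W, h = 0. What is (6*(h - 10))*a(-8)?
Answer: 480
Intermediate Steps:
(6*(h - 10))*a(-8) = (6*(0 - 10))*(-8) = (6*(-10))*(-8) = -60*(-8) = 480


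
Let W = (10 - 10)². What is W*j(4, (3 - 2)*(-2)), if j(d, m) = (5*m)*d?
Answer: 0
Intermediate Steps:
j(d, m) = 5*d*m
W = 0 (W = 0² = 0)
W*j(4, (3 - 2)*(-2)) = 0*(5*4*((3 - 2)*(-2))) = 0*(5*4*(1*(-2))) = 0*(5*4*(-2)) = 0*(-40) = 0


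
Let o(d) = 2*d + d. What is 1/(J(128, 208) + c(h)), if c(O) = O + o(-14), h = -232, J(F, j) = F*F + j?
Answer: 1/16318 ≈ 6.1282e-5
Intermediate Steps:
o(d) = 3*d
J(F, j) = j + F**2 (J(F, j) = F**2 + j = j + F**2)
c(O) = -42 + O (c(O) = O + 3*(-14) = O - 42 = -42 + O)
1/(J(128, 208) + c(h)) = 1/((208 + 128**2) + (-42 - 232)) = 1/((208 + 16384) - 274) = 1/(16592 - 274) = 1/16318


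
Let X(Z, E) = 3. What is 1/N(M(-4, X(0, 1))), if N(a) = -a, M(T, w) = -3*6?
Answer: 1/18 ≈ 0.055556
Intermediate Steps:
M(T, w) = -18
1/N(M(-4, X(0, 1))) = 1/(-1*(-18)) = 1/18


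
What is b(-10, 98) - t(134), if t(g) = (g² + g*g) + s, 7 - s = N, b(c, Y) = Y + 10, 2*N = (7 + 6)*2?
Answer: -35798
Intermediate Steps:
N = 13 (N = ((7 + 6)*2)/2 = (13*2)/2 = (½)*26 = 13)
b(c, Y) = 10 + Y
s = -6 (s = 7 - 1*13 = 7 - 13 = -6)
t(g) = -6 + 2*g² (t(g) = (g² + g*g) - 6 = (g² + g²) - 6 = 2*g² - 6 = -6 + 2*g²)
b(-10, 98) - t(134) = (10 + 98) - (-6 + 2*134²) = 108 - (-6 + 2*17956) = 108 - (-6 + 35912) = 108 - 1*35906 = 108 - 35906 = -35798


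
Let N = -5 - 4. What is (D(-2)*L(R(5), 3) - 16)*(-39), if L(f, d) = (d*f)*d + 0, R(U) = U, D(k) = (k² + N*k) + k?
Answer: -34476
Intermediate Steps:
N = -9
D(k) = k² - 8*k (D(k) = (k² - 9*k) + k = k² - 8*k)
L(f, d) = f*d² (L(f, d) = f*d² + 0 = f*d²)
(D(-2)*L(R(5), 3) - 16)*(-39) = ((-2*(-8 - 2))*(5*3²) - 16)*(-39) = ((-2*(-10))*(5*9) - 16)*(-39) = (20*45 - 16)*(-39) = (900 - 16)*(-39) = 884*(-39) = -34476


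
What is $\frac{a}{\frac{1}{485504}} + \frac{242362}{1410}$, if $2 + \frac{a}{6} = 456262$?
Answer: $\frac{937012912940381}{705} \approx 1.3291 \cdot 10^{12}$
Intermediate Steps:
$a = 2737560$ ($a = -12 + 6 \cdot 456262 = -12 + 2737572 = 2737560$)
$\frac{a}{\frac{1}{485504}} + \frac{242362}{1410} = \frac{2737560}{\frac{1}{485504}} + \frac{242362}{1410} = 2737560 \frac{1}{\frac{1}{485504}} + 242362 \cdot \frac{1}{1410} = 2737560 \cdot 485504 + \frac{121181}{705} = 1329096330240 + \frac{121181}{705} = \frac{937012912940381}{705}$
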